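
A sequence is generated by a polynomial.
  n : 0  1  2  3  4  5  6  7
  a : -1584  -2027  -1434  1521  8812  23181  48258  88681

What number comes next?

-443  593  2955  7291  14369  25077  40423
1036  2362  4336  7078  10708  15346
1326  1974  2742  3630  4638
648  768  888  1008
120  120  120
The fifth differences are constant (120).
1008 + 120 = 1128;  4638 + 1128 = 5766;  15346 + 5766 = 21112;  40423 + 21112 = 61535;  88681 + 61535 = 150216

150216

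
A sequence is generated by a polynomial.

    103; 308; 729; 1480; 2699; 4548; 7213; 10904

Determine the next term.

15855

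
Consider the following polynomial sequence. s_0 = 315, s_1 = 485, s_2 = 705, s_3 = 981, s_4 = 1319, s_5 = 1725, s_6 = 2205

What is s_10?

170, 220, 276, 338, 406, 480
50, 56, 62, 68, 74
6, 6, 6, 6
Third differences constant at 6.
74 + 6 = 80;  480 + 80 = 560;  2205 + 560 = 2765
80 + 6 = 86;  560 + 86 = 646;  2765 + 646 = 3411
86 + 6 = 92;  646 + 92 = 738;  3411 + 738 = 4149
92 + 6 = 98;  738 + 98 = 836;  4149 + 836 = 4985

4985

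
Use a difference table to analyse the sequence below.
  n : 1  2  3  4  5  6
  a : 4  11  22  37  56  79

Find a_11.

254

Δ: 7  11  15  19  23
Δ²: 4  4  4  4
Second differences constant at 4.
23 + 4 = 27;  79 + 27 = 106
27 + 4 = 31;  106 + 31 = 137
31 + 4 = 35;  137 + 35 = 172
35 + 4 = 39;  172 + 39 = 211
39 + 4 = 43;  211 + 43 = 254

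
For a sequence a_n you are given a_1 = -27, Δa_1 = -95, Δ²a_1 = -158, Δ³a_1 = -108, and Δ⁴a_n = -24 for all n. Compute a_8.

-8630

Build the table forward from the leading diagonal:
Fourth differences: -24, -24, -24, -24, -24, -24, -24, -24
Third differences: -108, -132, -156, -180, -204, -228, -252, -276
Second differences: -158, -266, -398, -554, -734, -938, -1166, -1418
First differences: -95, -253, -519, -917, -1471, -2205, -3143, -4309
a: -27, -122, -375, -894, -1811, -3282, -5487, -8630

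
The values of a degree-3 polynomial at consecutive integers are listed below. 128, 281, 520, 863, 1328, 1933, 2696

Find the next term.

First differences: 153, 239, 343, 465, 605, 763
Second differences: 86, 104, 122, 140, 158
Third differences: 18, 18, 18, 18
Constant third difference = 18, so extend:
158 + 18 = 176;  763 + 176 = 939;  2696 + 939 = 3635

3635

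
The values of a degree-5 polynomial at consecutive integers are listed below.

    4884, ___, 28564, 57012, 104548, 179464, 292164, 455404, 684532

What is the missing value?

12784

Using the last 7 terms:
D1: 28448, 47536, 74916, 112700, 163240, 229128
D2: 19088, 27380, 37784, 50540, 65888
D3: 8292, 10404, 12756, 15348
D4: 2112, 2352, 2592
D5: 240, 240
Constant fifth difference = 240.
Extend backward: 2112 − 240 = 1872;  8292 − 1872 = 6420;  19088 − 6420 = 12668;  28448 − 12668 = 15780;  28564 − 15780 = 12784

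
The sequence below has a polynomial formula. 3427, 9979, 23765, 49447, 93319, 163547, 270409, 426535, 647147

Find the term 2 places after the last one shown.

1357117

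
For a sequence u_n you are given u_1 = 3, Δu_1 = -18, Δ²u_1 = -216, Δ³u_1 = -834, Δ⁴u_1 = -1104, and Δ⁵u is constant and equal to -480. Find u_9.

-157053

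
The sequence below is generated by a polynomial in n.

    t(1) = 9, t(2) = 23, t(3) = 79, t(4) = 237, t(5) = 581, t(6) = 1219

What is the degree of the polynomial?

4

D1: 14, 56, 158, 344, 638
D2: 42, 102, 186, 294
D3: 60, 84, 108
D4: 24, 24
The fourth differences are constant, so the polynomial has degree 4.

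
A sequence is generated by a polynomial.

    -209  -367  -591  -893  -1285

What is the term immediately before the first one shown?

Δ: -158  -224  -302  -392
Δ²: -66  -78  -90
Δ³: -12  -12
The third differences are constant at -12.
Work back: -66 + 12 = -54;  -158 + 54 = -104;  -209 + 104 = -105

-105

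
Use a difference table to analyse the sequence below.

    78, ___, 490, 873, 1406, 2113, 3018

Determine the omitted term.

Using the last 5 terms:
D1: 383, 533, 707, 905
D2: 150, 174, 198
D3: 24, 24
Constant third difference = 24.
Extend backward: 150 − 24 = 126;  383 − 126 = 257;  490 − 257 = 233

233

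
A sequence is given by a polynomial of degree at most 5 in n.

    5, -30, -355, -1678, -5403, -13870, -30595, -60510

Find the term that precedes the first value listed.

First differences: -35, -325, -1323, -3725, -8467, -16725, -29915
Second differences: -290, -998, -2402, -4742, -8258, -13190
Third differences: -708, -1404, -2340, -3516, -4932
Fourth differences: -696, -936, -1176, -1416
Fifth differences: -240, -240, -240
The fifth differences are constant at -240.
Work back: -696 + 240 = -456;  -708 + 456 = -252;  -290 + 252 = -38;  -35 + 38 = 3;  5 − 3 = 2

2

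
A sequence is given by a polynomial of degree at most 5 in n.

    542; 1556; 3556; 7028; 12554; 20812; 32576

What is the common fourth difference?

First differences: 1014, 2000, 3472, 5526, 8258, 11764
Second differences: 986, 1472, 2054, 2732, 3506
Third differences: 486, 582, 678, 774
Fourth differences: 96, 96, 96

96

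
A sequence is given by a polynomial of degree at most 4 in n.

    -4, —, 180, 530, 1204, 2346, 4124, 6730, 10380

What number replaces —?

Using the last 7 terms:
350, 674, 1142, 1778, 2606, 3650
324, 468, 636, 828, 1044
144, 168, 192, 216
24, 24, 24
Constant fourth difference = 24.
Extend backward: 144 − 24 = 120;  324 − 120 = 204;  350 − 204 = 146;  180 − 146 = 34

34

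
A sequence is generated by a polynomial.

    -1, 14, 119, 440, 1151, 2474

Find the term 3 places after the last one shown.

13055

15, 105, 321, 711, 1323
90, 216, 390, 612
126, 174, 222
48, 48
Constant fourth difference = 48, so extend:
222 + 48 = 270;  612 + 270 = 882;  1323 + 882 = 2205;  2474 + 2205 = 4679
270 + 48 = 318;  882 + 318 = 1200;  2205 + 1200 = 3405;  4679 + 3405 = 8084
318 + 48 = 366;  1200 + 366 = 1566;  3405 + 1566 = 4971;  8084 + 4971 = 13055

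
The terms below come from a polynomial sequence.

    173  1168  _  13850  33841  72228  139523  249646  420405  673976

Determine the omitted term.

4671

Using the last 7 terms:
Δ: 19991, 38387, 67295, 110123, 170759, 253571
Δ²: 18396, 28908, 42828, 60636, 82812
Δ³: 10512, 13920, 17808, 22176
Δ⁴: 3408, 3888, 4368
Δ⁵: 480, 480
Constant fifth difference = 480.
Extend backward: 3408 − 480 = 2928;  10512 − 2928 = 7584;  18396 − 7584 = 10812;  19991 − 10812 = 9179;  13850 − 9179 = 4671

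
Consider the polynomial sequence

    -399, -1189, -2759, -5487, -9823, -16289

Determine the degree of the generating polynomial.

4

-790, -1570, -2728, -4336, -6466
-780, -1158, -1608, -2130
-378, -450, -522
-72, -72
The fourth differences are constant, so the polynomial has degree 4.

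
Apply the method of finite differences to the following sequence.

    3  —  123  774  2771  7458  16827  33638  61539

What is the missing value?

Using the last 7 terms:
Δ: 651, 1997, 4687, 9369, 16811, 27901
Δ²: 1346, 2690, 4682, 7442, 11090
Δ³: 1344, 1992, 2760, 3648
Δ⁴: 648, 768, 888
Δ⁵: 120, 120
Constant fifth difference = 120.
Extend backward: 648 − 120 = 528;  1344 − 528 = 816;  1346 − 816 = 530;  651 − 530 = 121;  123 − 121 = 2

2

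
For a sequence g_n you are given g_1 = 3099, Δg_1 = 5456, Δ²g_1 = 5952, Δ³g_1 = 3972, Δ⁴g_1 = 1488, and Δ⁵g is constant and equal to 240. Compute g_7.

Build the table forward from the leading diagonal:
D5: 240, 240, 240, 240, 240, 240, 240
D4: 1488, 1728, 1968, 2208, 2448, 2688, 2928
D3: 3972, 5460, 7188, 9156, 11364, 13812, 16500
D2: 5952, 9924, 15384, 22572, 31728, 43092, 56904
D1: 5456, 11408, 21332, 36716, 59288, 91016, 134108
g: 3099, 8555, 19963, 41295, 78011, 137299, 228315

228315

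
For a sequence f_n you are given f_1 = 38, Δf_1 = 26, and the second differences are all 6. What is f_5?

178

Build the table forward from the leading diagonal:
D2: 6  6  6  6  6
D1: 26  32  38  44  50
f: 38  64  96  134  178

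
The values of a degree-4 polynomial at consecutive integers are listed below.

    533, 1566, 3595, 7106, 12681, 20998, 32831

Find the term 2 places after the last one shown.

70621

Δ: 1033, 2029, 3511, 5575, 8317, 11833
Δ²: 996, 1482, 2064, 2742, 3516
Δ³: 486, 582, 678, 774
Δ⁴: 96, 96, 96
The fourth differences are constant (96).
774 + 96 = 870;  3516 + 870 = 4386;  11833 + 4386 = 16219;  32831 + 16219 = 49050
870 + 96 = 966;  4386 + 966 = 5352;  16219 + 5352 = 21571;  49050 + 21571 = 70621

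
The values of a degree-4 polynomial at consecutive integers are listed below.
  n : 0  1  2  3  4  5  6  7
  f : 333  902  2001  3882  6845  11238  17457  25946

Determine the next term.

37197

569 , 1099 , 1881 , 2963 , 4393 , 6219 , 8489
530 , 782 , 1082 , 1430 , 1826 , 2270
252 , 300 , 348 , 396 , 444
48 , 48 , 48 , 48
Fourth differences constant at 48.
444 + 48 = 492;  2270 + 492 = 2762;  8489 + 2762 = 11251;  25946 + 11251 = 37197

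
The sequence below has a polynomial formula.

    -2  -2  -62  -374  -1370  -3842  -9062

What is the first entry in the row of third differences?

First differences: 0, -60, -312, -996, -2472, -5220
Second differences: -60, -252, -684, -1476, -2748
Third differences: -192, -432, -792, -1272
Fourth differences: -240, -360, -480
Fifth differences: -120, -120

-192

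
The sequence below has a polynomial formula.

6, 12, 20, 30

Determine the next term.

First differences: 6, 8, 10
Second differences: 2, 2
Constant second difference = 2, so extend:
10 + 2 = 12;  30 + 12 = 42

42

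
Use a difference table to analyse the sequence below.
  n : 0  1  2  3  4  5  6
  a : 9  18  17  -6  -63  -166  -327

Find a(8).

First differences: 9, -1, -23, -57, -103, -161
Second differences: -10, -22, -34, -46, -58
Third differences: -12, -12, -12, -12
Third differences constant at -12.
-58 − 12 = -70;  -161 − 70 = -231;  -327 − 231 = -558
-70 − 12 = -82;  -231 − 82 = -313;  -558 − 313 = -871

-871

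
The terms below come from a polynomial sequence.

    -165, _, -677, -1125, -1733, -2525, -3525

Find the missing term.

Using the last 5 terms:
Δ: -448, -608, -792, -1000
Δ²: -160, -184, -208
Δ³: -24, -24
Constant third difference = -24.
Extend backward: -160 + 24 = -136;  -448 + 136 = -312;  -677 + 312 = -365

-365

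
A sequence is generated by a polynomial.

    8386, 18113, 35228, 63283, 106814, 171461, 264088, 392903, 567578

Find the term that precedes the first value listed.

3359

First differences: 9727  17115  28055  43531  64647  92627  128815  174675
Second differences: 7388  10940  15476  21116  27980  36188  45860
Third differences: 3552  4536  5640  6864  8208  9672
Fourth differences: 984  1104  1224  1344  1464
Fifth differences: 120  120  120  120
The fifth differences are constant at 120.
Work back: 984 − 120 = 864;  3552 − 864 = 2688;  7388 − 2688 = 4700;  9727 − 4700 = 5027;  8386 − 5027 = 3359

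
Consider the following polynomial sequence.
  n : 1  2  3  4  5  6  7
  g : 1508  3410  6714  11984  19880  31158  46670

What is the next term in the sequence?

67364

1902, 3304, 5270, 7896, 11278, 15512
1402, 1966, 2626, 3382, 4234
564, 660, 756, 852
96, 96, 96
Constant fourth difference = 96, so extend:
852 + 96 = 948;  4234 + 948 = 5182;  15512 + 5182 = 20694;  46670 + 20694 = 67364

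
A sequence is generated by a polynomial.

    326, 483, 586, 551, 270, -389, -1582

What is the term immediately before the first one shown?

175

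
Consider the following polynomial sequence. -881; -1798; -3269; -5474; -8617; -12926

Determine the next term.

-18653

First differences: -917, -1471, -2205, -3143, -4309
Second differences: -554, -734, -938, -1166
Third differences: -180, -204, -228
Fourth differences: -24, -24
Constant fourth difference = -24, so extend:
-228 − 24 = -252;  -1166 − 252 = -1418;  -4309 − 1418 = -5727;  -12926 − 5727 = -18653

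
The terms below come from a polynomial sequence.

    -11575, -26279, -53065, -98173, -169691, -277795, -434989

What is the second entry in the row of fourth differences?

-2088

D1: -14704, -26786, -45108, -71518, -108104, -157194
D2: -12082, -18322, -26410, -36586, -49090
D3: -6240, -8088, -10176, -12504
D4: -1848, -2088, -2328
D5: -240, -240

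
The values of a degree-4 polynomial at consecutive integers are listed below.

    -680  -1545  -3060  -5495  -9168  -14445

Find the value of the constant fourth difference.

-48

D1: -865, -1515, -2435, -3673, -5277
D2: -650, -920, -1238, -1604
D3: -270, -318, -366
D4: -48, -48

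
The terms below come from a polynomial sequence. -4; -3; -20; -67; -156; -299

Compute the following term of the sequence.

-508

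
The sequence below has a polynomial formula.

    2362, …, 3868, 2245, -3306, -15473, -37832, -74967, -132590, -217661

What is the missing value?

Using the last 8 terms:
First differences: -1623  -5551  -12167  -22359  -37135  -57623  -85071
Second differences: -3928  -6616  -10192  -14776  -20488  -27448
Third differences: -2688  -3576  -4584  -5712  -6960
Fourth differences: -888  -1008  -1128  -1248
Fifth differences: -120  -120  -120
Constant fifth difference = -120.
Extend backward: -888 + 120 = -768;  -2688 + 768 = -1920;  -3928 + 1920 = -2008;  -1623 + 2008 = 385;  3868 − 385 = 3483

3483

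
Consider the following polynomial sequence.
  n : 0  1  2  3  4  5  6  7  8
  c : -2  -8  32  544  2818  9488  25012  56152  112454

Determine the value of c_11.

579632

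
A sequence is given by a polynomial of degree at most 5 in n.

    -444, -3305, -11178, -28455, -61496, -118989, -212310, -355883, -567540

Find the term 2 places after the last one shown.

D1: -2861  -7873  -17277  -33041  -57493  -93321  -143573  -211657
D2: -5012  -9404  -15764  -24452  -35828  -50252  -68084
D3: -4392  -6360  -8688  -11376  -14424  -17832
D4: -1968  -2328  -2688  -3048  -3408
D5: -360  -360  -360  -360
The fifth differences are constant (-360).
-3408 − 360 = -3768;  -17832 − 3768 = -21600;  -68084 − 21600 = -89684;  -211657 − 89684 = -301341;  -567540 − 301341 = -868881
-3768 − 360 = -4128;  -21600 − 4128 = -25728;  -89684 − 25728 = -115412;  -301341 − 115412 = -416753;  -868881 − 416753 = -1285634

-1285634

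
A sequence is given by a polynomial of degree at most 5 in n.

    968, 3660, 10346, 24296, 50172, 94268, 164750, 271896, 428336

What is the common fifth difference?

240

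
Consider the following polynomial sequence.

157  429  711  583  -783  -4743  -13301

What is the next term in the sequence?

First differences: 272  282  -128  -1366  -3960  -8558
Second differences: 10  -410  -1238  -2594  -4598
Third differences: -420  -828  -1356  -2004
Fourth differences: -408  -528  -648
Fifth differences: -120  -120
Fifth differences constant at -120.
-648 − 120 = -768;  -2004 − 768 = -2772;  -4598 − 2772 = -7370;  -8558 − 7370 = -15928;  -13301 − 15928 = -29229

-29229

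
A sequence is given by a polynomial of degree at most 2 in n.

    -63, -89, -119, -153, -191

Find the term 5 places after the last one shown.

-441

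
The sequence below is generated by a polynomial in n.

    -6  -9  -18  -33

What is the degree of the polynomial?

Δ: -3, -9, -15
Δ²: -6, -6
The second differences are constant, so the polynomial has degree 2.

2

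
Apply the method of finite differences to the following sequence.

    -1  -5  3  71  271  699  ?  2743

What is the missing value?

1475

Using the first 6 terms:
First differences: -4, 8, 68, 200, 428
Second differences: 12, 60, 132, 228
Third differences: 48, 72, 96
Fourth differences: 24, 24
Constant fourth difference = 24.
Extend forward: 96 + 24 = 120;  228 + 120 = 348;  428 + 348 = 776;  699 + 776 = 1475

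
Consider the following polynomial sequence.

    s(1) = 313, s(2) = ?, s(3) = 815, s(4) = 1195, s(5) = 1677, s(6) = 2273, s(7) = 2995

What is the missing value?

525

Using the last 5 terms:
First differences: 380, 482, 596, 722
Second differences: 102, 114, 126
Third differences: 12, 12
Constant third difference = 12.
Extend backward: 102 − 12 = 90;  380 − 90 = 290;  815 − 290 = 525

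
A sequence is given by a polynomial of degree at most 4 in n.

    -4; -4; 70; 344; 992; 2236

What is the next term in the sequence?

4346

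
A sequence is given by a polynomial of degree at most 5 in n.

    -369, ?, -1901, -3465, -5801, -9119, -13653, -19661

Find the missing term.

Using the last 6 terms:
Δ: -1564  -2336  -3318  -4534  -6008
Δ²: -772  -982  -1216  -1474
Δ³: -210  -234  -258
Δ⁴: -24  -24
Constant fourth difference = -24.
Extend backward: -210 + 24 = -186;  -772 + 186 = -586;  -1564 + 586 = -978;  -1901 + 978 = -923

-923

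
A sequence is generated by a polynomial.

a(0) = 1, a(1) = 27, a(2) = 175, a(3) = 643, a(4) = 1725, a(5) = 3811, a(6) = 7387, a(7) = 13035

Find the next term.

21433

Δ: 26  148  468  1082  2086  3576  5648
Δ²: 122  320  614  1004  1490  2072
Δ³: 198  294  390  486  582
Δ⁴: 96  96  96  96
The fourth differences are constant (96).
582 + 96 = 678;  2072 + 678 = 2750;  5648 + 2750 = 8398;  13035 + 8398 = 21433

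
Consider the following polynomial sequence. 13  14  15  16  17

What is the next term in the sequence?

18

1, 1, 1, 1
First differences constant at 1.
17 + 1 = 18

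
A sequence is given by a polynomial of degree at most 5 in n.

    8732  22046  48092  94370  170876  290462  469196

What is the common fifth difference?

360

Δ: 13314, 26046, 46278, 76506, 119586, 178734
Δ²: 12732, 20232, 30228, 43080, 59148
Δ³: 7500, 9996, 12852, 16068
Δ⁴: 2496, 2856, 3216
Δ⁵: 360, 360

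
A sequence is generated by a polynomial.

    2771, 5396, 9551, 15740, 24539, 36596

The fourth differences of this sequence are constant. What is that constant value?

72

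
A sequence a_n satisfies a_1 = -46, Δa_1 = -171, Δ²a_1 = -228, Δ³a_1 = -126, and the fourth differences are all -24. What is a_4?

-1369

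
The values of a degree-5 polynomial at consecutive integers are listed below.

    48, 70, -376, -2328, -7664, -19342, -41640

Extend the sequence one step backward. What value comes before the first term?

-4

First differences: 22, -446, -1952, -5336, -11678, -22298
Second differences: -468, -1506, -3384, -6342, -10620
Third differences: -1038, -1878, -2958, -4278
Fourth differences: -840, -1080, -1320
Fifth differences: -240, -240
The fifth differences are constant at -240.
Work back: -840 + 240 = -600;  -1038 + 600 = -438;  -468 + 438 = -30;  22 + 30 = 52;  48 − 52 = -4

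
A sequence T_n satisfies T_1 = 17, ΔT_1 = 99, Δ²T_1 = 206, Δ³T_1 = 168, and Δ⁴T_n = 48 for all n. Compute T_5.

2369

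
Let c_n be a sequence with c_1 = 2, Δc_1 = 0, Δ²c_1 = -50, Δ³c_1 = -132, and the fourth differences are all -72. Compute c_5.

-898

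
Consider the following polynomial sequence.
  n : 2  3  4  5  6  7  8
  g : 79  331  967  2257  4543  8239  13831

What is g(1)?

Δ: 252, 636, 1290, 2286, 3696, 5592
Δ²: 384, 654, 996, 1410, 1896
Δ³: 270, 342, 414, 486
Δ⁴: 72, 72, 72
The fourth differences are constant at 72.
Work back: 270 − 72 = 198;  384 − 198 = 186;  252 − 186 = 66;  79 − 66 = 13

13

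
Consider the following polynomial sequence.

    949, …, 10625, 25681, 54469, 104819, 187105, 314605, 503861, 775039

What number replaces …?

Using the last 8 terms:
15056, 28788, 50350, 82286, 127500, 189256, 271178
13732, 21562, 31936, 45214, 61756, 81922
7830, 10374, 13278, 16542, 20166
2544, 2904, 3264, 3624
360, 360, 360
Constant fifth difference = 360.
Extend backward: 2544 − 360 = 2184;  7830 − 2184 = 5646;  13732 − 5646 = 8086;  15056 − 8086 = 6970;  10625 − 6970 = 3655

3655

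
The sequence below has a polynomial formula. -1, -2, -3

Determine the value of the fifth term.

-1 , -1
Constant first difference = -1, so extend:
-3 − 1 = -4
-4 − 1 = -5

-5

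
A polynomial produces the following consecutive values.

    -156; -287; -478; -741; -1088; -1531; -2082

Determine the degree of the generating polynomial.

Δ: -131, -191, -263, -347, -443, -551
Δ²: -60, -72, -84, -96, -108
Δ³: -12, -12, -12, -12
The third differences are constant, so the polynomial has degree 3.

3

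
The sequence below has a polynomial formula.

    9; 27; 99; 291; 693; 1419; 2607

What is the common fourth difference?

24

First differences: 18, 72, 192, 402, 726, 1188
Second differences: 54, 120, 210, 324, 462
Third differences: 66, 90, 114, 138
Fourth differences: 24, 24, 24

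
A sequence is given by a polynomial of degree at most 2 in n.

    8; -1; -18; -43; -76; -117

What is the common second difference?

-8

D1: -9, -17, -25, -33, -41
D2: -8, -8, -8, -8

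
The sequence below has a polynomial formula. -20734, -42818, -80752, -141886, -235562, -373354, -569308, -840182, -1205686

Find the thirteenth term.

-4124962

First differences: -22084  -37934  -61134  -93676  -137792  -195954  -270874  -365504
Second differences: -15850  -23200  -32542  -44116  -58162  -74920  -94630
Third differences: -7350  -9342  -11574  -14046  -16758  -19710
Fourth differences: -1992  -2232  -2472  -2712  -2952
Fifth differences: -240  -240  -240  -240
Fifth differences constant at -240.
-2952 − 240 = -3192;  -19710 − 3192 = -22902;  -94630 − 22902 = -117532;  -365504 − 117532 = -483036;  -1205686 − 483036 = -1688722
-3192 − 240 = -3432;  -22902 − 3432 = -26334;  -117532 − 26334 = -143866;  -483036 − 143866 = -626902;  -1688722 − 626902 = -2315624
-3432 − 240 = -3672;  -26334 − 3672 = -30006;  -143866 − 30006 = -173872;  -626902 − 173872 = -800774;  -2315624 − 800774 = -3116398
-3672 − 240 = -3912;  -30006 − 3912 = -33918;  -173872 − 33918 = -207790;  -800774 − 207790 = -1008564;  -3116398 − 1008564 = -4124962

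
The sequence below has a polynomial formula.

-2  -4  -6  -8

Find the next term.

First differences: -2, -2, -2
First differences constant at -2.
-8 − 2 = -10

-10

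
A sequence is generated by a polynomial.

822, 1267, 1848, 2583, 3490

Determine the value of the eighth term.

First differences: 445, 581, 735, 907
Second differences: 136, 154, 172
Third differences: 18, 18
Constant third difference = 18, so extend:
172 + 18 = 190;  907 + 190 = 1097;  3490 + 1097 = 4587
190 + 18 = 208;  1097 + 208 = 1305;  4587 + 1305 = 5892
208 + 18 = 226;  1305 + 226 = 1531;  5892 + 1531 = 7423

7423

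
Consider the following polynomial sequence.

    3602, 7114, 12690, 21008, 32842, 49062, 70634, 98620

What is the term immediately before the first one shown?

1572

First differences: 3512, 5576, 8318, 11834, 16220, 21572, 27986
Second differences: 2064, 2742, 3516, 4386, 5352, 6414
Third differences: 678, 774, 870, 966, 1062
Fourth differences: 96, 96, 96, 96
The fourth differences are constant at 96.
Work back: 678 − 96 = 582;  2064 − 582 = 1482;  3512 − 1482 = 2030;  3602 − 2030 = 1572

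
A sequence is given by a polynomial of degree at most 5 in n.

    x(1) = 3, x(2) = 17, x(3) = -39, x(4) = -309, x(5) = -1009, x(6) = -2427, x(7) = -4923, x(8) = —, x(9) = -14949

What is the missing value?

Using the first 7 terms:
Δ: 14, -56, -270, -700, -1418, -2496
Δ²: -70, -214, -430, -718, -1078
Δ³: -144, -216, -288, -360
Δ⁴: -72, -72, -72
Constant fourth difference = -72.
Extend forward: -360 − 72 = -432;  -1078 − 432 = -1510;  -2496 − 1510 = -4006;  -4923 − 4006 = -8929

-8929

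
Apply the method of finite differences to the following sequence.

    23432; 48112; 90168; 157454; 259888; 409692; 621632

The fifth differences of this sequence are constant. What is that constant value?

240

First differences: 24680, 42056, 67286, 102434, 149804, 211940
Second differences: 17376, 25230, 35148, 47370, 62136
Third differences: 7854, 9918, 12222, 14766
Fourth differences: 2064, 2304, 2544
Fifth differences: 240, 240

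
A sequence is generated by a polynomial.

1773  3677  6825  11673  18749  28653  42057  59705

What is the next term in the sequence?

82413

Δ: 1904  3148  4848  7076  9904  13404  17648
Δ²: 1244  1700  2228  2828  3500  4244
Δ³: 456  528  600  672  744
Δ⁴: 72  72  72  72
Fourth differences constant at 72.
744 + 72 = 816;  4244 + 816 = 5060;  17648 + 5060 = 22708;  59705 + 22708 = 82413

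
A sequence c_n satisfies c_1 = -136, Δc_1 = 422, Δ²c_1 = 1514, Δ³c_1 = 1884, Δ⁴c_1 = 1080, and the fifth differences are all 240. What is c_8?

143392

Build the table forward from the leading diagonal:
Δ⁵: 240  240  240  240  240  240  240  240
Δ⁴: 1080  1320  1560  1800  2040  2280  2520  2760
Δ³: 1884  2964  4284  5844  7644  9684  11964  14484
Δ²: 1514  3398  6362  10646  16490  24134  33818  45782
Δ: 422  1936  5334  11696  22342  38832  62966  96784
c: -136  286  2222  7556  19252  41594  80426  143392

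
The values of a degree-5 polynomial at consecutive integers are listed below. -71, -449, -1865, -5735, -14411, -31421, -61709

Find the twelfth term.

First differences: -378, -1416, -3870, -8676, -17010, -30288
Second differences: -1038, -2454, -4806, -8334, -13278
Third differences: -1416, -2352, -3528, -4944
Fourth differences: -936, -1176, -1416
Fifth differences: -240, -240
Constant fifth difference = -240, so extend:
-1416 − 240 = -1656;  -4944 − 1656 = -6600;  -13278 − 6600 = -19878;  -30288 − 19878 = -50166;  -61709 − 50166 = -111875
-1656 − 240 = -1896;  -6600 − 1896 = -8496;  -19878 − 8496 = -28374;  -50166 − 28374 = -78540;  -111875 − 78540 = -190415
-1896 − 240 = -2136;  -8496 − 2136 = -10632;  -28374 − 10632 = -39006;  -78540 − 39006 = -117546;  -190415 − 117546 = -307961
-2136 − 240 = -2376;  -10632 − 2376 = -13008;  -39006 − 13008 = -52014;  -117546 − 52014 = -169560;  -307961 − 169560 = -477521
-2376 − 240 = -2616;  -13008 − 2616 = -15624;  -52014 − 15624 = -67638;  -169560 − 67638 = -237198;  -477521 − 237198 = -714719

-714719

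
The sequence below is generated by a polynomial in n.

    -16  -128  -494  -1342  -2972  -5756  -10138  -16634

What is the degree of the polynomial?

-112, -366, -848, -1630, -2784, -4382, -6496
-254, -482, -782, -1154, -1598, -2114
-228, -300, -372, -444, -516
-72, -72, -72, -72
The fourth differences are constant, so the polynomial has degree 4.

4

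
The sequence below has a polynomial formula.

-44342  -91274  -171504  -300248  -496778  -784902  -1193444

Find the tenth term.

-3515138

-46932  -80230  -128744  -196530  -288124  -408542
-33298  -48514  -67786  -91594  -120418
-15216  -19272  -23808  -28824
-4056  -4536  -5016
-480  -480
The fifth differences are constant (-480).
-5016 − 480 = -5496;  -28824 − 5496 = -34320;  -120418 − 34320 = -154738;  -408542 − 154738 = -563280;  -1193444 − 563280 = -1756724
-5496 − 480 = -5976;  -34320 − 5976 = -40296;  -154738 − 40296 = -195034;  -563280 − 195034 = -758314;  -1756724 − 758314 = -2515038
-5976 − 480 = -6456;  -40296 − 6456 = -46752;  -195034 − 46752 = -241786;  -758314 − 241786 = -1000100;  -2515038 − 1000100 = -3515138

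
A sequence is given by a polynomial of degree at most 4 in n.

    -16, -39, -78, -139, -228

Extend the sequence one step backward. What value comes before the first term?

First differences: -23  -39  -61  -89
Second differences: -16  -22  -28
Third differences: -6  -6
The third differences are constant at -6.
Work back: -16 + 6 = -10;  -23 + 10 = -13;  -16 + 13 = -3

-3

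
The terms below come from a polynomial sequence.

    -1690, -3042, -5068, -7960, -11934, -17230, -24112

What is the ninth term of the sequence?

-43810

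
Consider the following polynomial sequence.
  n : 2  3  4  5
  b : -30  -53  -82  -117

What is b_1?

D1: -23  -29  -35
D2: -6  -6
The second differences are constant at -6.
Work back: -23 + 6 = -17;  -30 + 17 = -13

-13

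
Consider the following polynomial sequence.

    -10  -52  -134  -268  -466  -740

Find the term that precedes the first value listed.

4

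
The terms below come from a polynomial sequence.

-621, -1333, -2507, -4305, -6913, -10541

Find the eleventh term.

First differences: -712 , -1174 , -1798 , -2608 , -3628
Second differences: -462 , -624 , -810 , -1020
Third differences: -162 , -186 , -210
Fourth differences: -24 , -24
Fourth differences constant at -24.
-210 − 24 = -234;  -1020 − 234 = -1254;  -3628 − 1254 = -4882;  -10541 − 4882 = -15423
-234 − 24 = -258;  -1254 − 258 = -1512;  -4882 − 1512 = -6394;  -15423 − 6394 = -21817
-258 − 24 = -282;  -1512 − 282 = -1794;  -6394 − 1794 = -8188;  -21817 − 8188 = -30005
-282 − 24 = -306;  -1794 − 306 = -2100;  -8188 − 2100 = -10288;  -30005 − 10288 = -40293
-306 − 24 = -330;  -2100 − 330 = -2430;  -10288 − 2430 = -12718;  -40293 − 12718 = -53011

-53011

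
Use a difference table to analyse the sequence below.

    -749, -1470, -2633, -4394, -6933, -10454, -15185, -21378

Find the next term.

-29309

-721, -1163, -1761, -2539, -3521, -4731, -6193
-442, -598, -778, -982, -1210, -1462
-156, -180, -204, -228, -252
-24, -24, -24, -24
The fourth differences are constant (-24).
-252 − 24 = -276;  -1462 − 276 = -1738;  -6193 − 1738 = -7931;  -21378 − 7931 = -29309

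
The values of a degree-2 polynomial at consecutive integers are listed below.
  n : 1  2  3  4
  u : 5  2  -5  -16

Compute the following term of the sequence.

-31

D1: -3  -7  -11
D2: -4  -4
The second differences are constant (-4).
-11 − 4 = -15;  -16 − 15 = -31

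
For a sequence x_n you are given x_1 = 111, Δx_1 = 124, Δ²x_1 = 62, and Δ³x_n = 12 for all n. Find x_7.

2025

Build the table forward from the leading diagonal:
Third differences: 12, 12, 12, 12, 12, 12, 12
Second differences: 62, 74, 86, 98, 110, 122, 134
First differences: 124, 186, 260, 346, 444, 554, 676
x: 111, 235, 421, 681, 1027, 1471, 2025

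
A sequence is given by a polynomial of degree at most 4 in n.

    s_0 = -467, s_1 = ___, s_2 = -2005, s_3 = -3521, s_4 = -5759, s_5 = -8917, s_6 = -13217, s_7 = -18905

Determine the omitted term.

-1037

Using the last 6 terms:
Δ: -1516, -2238, -3158, -4300, -5688
Δ²: -722, -920, -1142, -1388
Δ³: -198, -222, -246
Δ⁴: -24, -24
Constant fourth difference = -24.
Extend backward: -198 + 24 = -174;  -722 + 174 = -548;  -1516 + 548 = -968;  -2005 + 968 = -1037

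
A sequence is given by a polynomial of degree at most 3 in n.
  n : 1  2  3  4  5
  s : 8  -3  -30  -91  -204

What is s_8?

D1: -11 , -27 , -61 , -113
D2: -16 , -34 , -52
D3: -18 , -18
Third differences constant at -18.
-52 − 18 = -70;  -113 − 70 = -183;  -204 − 183 = -387
-70 − 18 = -88;  -183 − 88 = -271;  -387 − 271 = -658
-88 − 18 = -106;  -271 − 106 = -377;  -658 − 377 = -1035

-1035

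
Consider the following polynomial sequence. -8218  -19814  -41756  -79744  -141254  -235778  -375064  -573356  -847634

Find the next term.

-1217854

D1: -11596  -21942  -37988  -61510  -94524  -139286  -198292  -274278
D2: -10346  -16046  -23522  -33014  -44762  -59006  -75986
D3: -5700  -7476  -9492  -11748  -14244  -16980
D4: -1776  -2016  -2256  -2496  -2736
D5: -240  -240  -240  -240
The fifth differences are constant (-240).
-2736 − 240 = -2976;  -16980 − 2976 = -19956;  -75986 − 19956 = -95942;  -274278 − 95942 = -370220;  -847634 − 370220 = -1217854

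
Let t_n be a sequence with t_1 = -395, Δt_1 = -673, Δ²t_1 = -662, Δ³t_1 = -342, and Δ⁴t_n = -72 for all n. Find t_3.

-2403

Build the table forward from the leading diagonal:
D4: -72  -72  -72
D3: -342  -414  -486
D2: -662  -1004  -1418
D1: -673  -1335  -2339
t: -395  -1068  -2403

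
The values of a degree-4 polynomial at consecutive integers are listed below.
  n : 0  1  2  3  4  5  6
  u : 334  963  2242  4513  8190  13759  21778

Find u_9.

67195

First differences: 629 , 1279 , 2271 , 3677 , 5569 , 8019
Second differences: 650 , 992 , 1406 , 1892 , 2450
Third differences: 342 , 414 , 486 , 558
Fourth differences: 72 , 72 , 72
The fourth differences are constant (72).
558 + 72 = 630;  2450 + 630 = 3080;  8019 + 3080 = 11099;  21778 + 11099 = 32877
630 + 72 = 702;  3080 + 702 = 3782;  11099 + 3782 = 14881;  32877 + 14881 = 47758
702 + 72 = 774;  3782 + 774 = 4556;  14881 + 4556 = 19437;  47758 + 19437 = 67195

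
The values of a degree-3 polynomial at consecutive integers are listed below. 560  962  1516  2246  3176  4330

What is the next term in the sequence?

D1: 402, 554, 730, 930, 1154
D2: 152, 176, 200, 224
D3: 24, 24, 24
The third differences are constant (24).
224 + 24 = 248;  1154 + 248 = 1402;  4330 + 1402 = 5732

5732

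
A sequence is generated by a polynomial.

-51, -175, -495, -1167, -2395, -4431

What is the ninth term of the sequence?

-18627

First differences: -124, -320, -672, -1228, -2036
Second differences: -196, -352, -556, -808
Third differences: -156, -204, -252
Fourth differences: -48, -48
Constant fourth difference = -48, so extend:
-252 − 48 = -300;  -808 − 300 = -1108;  -2036 − 1108 = -3144;  -4431 − 3144 = -7575
-300 − 48 = -348;  -1108 − 348 = -1456;  -3144 − 1456 = -4600;  -7575 − 4600 = -12175
-348 − 48 = -396;  -1456 − 396 = -1852;  -4600 − 1852 = -6452;  -12175 − 6452 = -18627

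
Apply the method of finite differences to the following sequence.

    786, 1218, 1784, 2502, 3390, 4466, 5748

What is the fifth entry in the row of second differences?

206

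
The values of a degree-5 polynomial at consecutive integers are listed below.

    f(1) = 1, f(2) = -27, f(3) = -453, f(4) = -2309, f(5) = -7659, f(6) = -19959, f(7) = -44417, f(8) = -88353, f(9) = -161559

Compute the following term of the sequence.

-276659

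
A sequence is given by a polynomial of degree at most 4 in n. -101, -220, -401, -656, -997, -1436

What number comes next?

-1985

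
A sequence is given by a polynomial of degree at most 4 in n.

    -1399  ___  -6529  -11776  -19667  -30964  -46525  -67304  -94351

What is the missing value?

Using the last 7 terms:
First differences: -5247  -7891  -11297  -15561  -20779  -27047
Second differences: -2644  -3406  -4264  -5218  -6268
Third differences: -762  -858  -954  -1050
Fourth differences: -96  -96  -96
Constant fourth difference = -96.
Extend backward: -762 + 96 = -666;  -2644 + 666 = -1978;  -5247 + 1978 = -3269;  -6529 + 3269 = -3260

-3260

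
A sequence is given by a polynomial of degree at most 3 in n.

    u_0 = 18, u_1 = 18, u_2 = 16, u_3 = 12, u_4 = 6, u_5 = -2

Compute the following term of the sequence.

-12

Δ: 0, -2, -4, -6, -8
Δ²: -2, -2, -2, -2
Constant second difference = -2, so extend:
-8 − 2 = -10;  -2 − 10 = -12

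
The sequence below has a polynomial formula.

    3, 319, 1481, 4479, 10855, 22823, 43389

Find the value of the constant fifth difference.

First differences: 316, 1162, 2998, 6376, 11968, 20566
Second differences: 846, 1836, 3378, 5592, 8598
Third differences: 990, 1542, 2214, 3006
Fourth differences: 552, 672, 792
Fifth differences: 120, 120

120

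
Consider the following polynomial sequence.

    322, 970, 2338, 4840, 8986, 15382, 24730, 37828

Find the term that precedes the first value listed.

76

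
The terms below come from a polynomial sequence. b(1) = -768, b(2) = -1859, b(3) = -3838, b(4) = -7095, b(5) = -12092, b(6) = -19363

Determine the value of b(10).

-84387

Δ: -1091, -1979, -3257, -4997, -7271
Δ²: -888, -1278, -1740, -2274
Δ³: -390, -462, -534
Δ⁴: -72, -72
The fourth differences are constant (-72).
-534 − 72 = -606;  -2274 − 606 = -2880;  -7271 − 2880 = -10151;  -19363 − 10151 = -29514
-606 − 72 = -678;  -2880 − 678 = -3558;  -10151 − 3558 = -13709;  -29514 − 13709 = -43223
-678 − 72 = -750;  -3558 − 750 = -4308;  -13709 − 4308 = -18017;  -43223 − 18017 = -61240
-750 − 72 = -822;  -4308 − 822 = -5130;  -18017 − 5130 = -23147;  -61240 − 23147 = -84387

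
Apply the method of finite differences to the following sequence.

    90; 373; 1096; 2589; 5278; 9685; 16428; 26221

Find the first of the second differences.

Δ: 283, 723, 1493, 2689, 4407, 6743, 9793
Δ²: 440, 770, 1196, 1718, 2336, 3050
Δ³: 330, 426, 522, 618, 714
Δ⁴: 96, 96, 96, 96

440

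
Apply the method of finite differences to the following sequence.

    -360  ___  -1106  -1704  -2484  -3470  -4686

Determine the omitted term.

Using the last 5 terms:
First differences: -598, -780, -986, -1216
Second differences: -182, -206, -230
Third differences: -24, -24
Constant third difference = -24.
Extend backward: -182 + 24 = -158;  -598 + 158 = -440;  -1106 + 440 = -666

-666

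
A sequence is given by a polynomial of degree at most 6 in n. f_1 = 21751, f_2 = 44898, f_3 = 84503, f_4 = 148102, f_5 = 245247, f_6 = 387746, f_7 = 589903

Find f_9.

First differences: 23147, 39605, 63599, 97145, 142499, 202157
Second differences: 16458, 23994, 33546, 45354, 59658
Third differences: 7536, 9552, 11808, 14304
Fourth differences: 2016, 2256, 2496
Fifth differences: 240, 240
Constant fifth difference = 240, so extend:
2496 + 240 = 2736;  14304 + 2736 = 17040;  59658 + 17040 = 76698;  202157 + 76698 = 278855;  589903 + 278855 = 868758
2736 + 240 = 2976;  17040 + 2976 = 20016;  76698 + 20016 = 96714;  278855 + 96714 = 375569;  868758 + 375569 = 1244327

1244327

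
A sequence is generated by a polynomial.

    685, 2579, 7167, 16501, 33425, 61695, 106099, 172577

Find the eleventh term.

1894, 4588, 9334, 16924, 28270, 44404, 66478
2694, 4746, 7590, 11346, 16134, 22074
2052, 2844, 3756, 4788, 5940
792, 912, 1032, 1152
120, 120, 120
The fifth differences are constant (120).
1152 + 120 = 1272;  5940 + 1272 = 7212;  22074 + 7212 = 29286;  66478 + 29286 = 95764;  172577 + 95764 = 268341
1272 + 120 = 1392;  7212 + 1392 = 8604;  29286 + 8604 = 37890;  95764 + 37890 = 133654;  268341 + 133654 = 401995
1392 + 120 = 1512;  8604 + 1512 = 10116;  37890 + 10116 = 48006;  133654 + 48006 = 181660;  401995 + 181660 = 583655

583655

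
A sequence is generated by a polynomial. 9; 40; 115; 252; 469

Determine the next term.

D1: 31, 75, 137, 217
D2: 44, 62, 80
D3: 18, 18
Constant third difference = 18, so extend:
80 + 18 = 98;  217 + 98 = 315;  469 + 315 = 784

784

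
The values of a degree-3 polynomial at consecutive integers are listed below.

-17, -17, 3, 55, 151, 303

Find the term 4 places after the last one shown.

1711

0  20  52  96  152
20  32  44  56
12  12  12
Third differences constant at 12.
56 + 12 = 68;  152 + 68 = 220;  303 + 220 = 523
68 + 12 = 80;  220 + 80 = 300;  523 + 300 = 823
80 + 12 = 92;  300 + 92 = 392;  823 + 392 = 1215
92 + 12 = 104;  392 + 104 = 496;  1215 + 496 = 1711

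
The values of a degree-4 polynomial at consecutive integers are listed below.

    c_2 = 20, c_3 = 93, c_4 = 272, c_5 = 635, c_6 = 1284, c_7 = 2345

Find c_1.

-1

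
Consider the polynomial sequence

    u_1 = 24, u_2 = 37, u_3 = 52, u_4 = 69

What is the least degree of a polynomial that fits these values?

2

13, 15, 17
2, 2
The second differences are constant, so the polynomial has degree 2.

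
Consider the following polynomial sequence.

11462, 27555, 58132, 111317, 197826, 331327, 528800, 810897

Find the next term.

1202302

First differences: 16093  30577  53185  86509  133501  197473  282097
Second differences: 14484  22608  33324  46992  63972  84624
Third differences: 8124  10716  13668  16980  20652
Fourth differences: 2592  2952  3312  3672
Fifth differences: 360  360  360
Constant fifth difference = 360, so extend:
3672 + 360 = 4032;  20652 + 4032 = 24684;  84624 + 24684 = 109308;  282097 + 109308 = 391405;  810897 + 391405 = 1202302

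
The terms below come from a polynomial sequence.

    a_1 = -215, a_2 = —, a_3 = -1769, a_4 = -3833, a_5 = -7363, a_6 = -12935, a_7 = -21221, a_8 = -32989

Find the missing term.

Using the last 6 terms:
-2064  -3530  -5572  -8286  -11768
-1466  -2042  -2714  -3482
-576  -672  -768
-96  -96
Constant fourth difference = -96.
Extend backward: -576 + 96 = -480;  -1466 + 480 = -986;  -2064 + 986 = -1078;  -1769 + 1078 = -691

-691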